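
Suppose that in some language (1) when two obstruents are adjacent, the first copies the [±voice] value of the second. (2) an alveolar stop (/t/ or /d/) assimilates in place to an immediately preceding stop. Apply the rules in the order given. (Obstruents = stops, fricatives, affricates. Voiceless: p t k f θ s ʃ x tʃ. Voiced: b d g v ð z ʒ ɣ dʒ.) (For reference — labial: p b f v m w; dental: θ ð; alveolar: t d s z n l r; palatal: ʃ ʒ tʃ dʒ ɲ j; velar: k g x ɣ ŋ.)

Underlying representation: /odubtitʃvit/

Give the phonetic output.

[oduppidʒvit]

Rule 1: /b/ before /t/ (voiceless) → [p]
Rule 1: /tʃ/ before /v/ (voiced) → [dʒ]
After rule 1: oduptidʒvit
Rule 2: /t/ after /p/ (labial) → [p]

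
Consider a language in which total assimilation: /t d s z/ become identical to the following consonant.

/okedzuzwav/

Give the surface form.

[okezzuwwav]

/d/ before /z/ → [z] (total assimilation)
/z/ before /w/ → [w] (total assimilation)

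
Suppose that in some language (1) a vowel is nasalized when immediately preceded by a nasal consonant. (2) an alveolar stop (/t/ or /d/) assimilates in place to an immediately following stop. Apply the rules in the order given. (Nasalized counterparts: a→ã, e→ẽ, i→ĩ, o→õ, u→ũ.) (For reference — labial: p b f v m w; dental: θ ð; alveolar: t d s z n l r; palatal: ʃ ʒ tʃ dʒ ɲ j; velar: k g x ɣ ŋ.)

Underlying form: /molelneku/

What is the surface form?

[mõlelnẽku]

Rule 1: /o/ after nasal /m/ → [õ]
Rule 1: /e/ after nasal /n/ → [ẽ]
After rule 1: mõlelnẽku
Rule 2: no segment meets the rule's conditions; no change.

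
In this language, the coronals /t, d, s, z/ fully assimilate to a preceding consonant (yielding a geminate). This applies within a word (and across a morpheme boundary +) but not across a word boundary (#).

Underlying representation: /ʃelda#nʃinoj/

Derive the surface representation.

[ʃella#nʃinoj]

/d/ after /l/ → [l] (total assimilation)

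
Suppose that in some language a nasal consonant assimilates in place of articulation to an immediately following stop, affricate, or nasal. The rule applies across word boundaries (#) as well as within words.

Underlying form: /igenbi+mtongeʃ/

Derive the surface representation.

/n/ before /b/ (labial) → [m]
/m/ before /t/ (alveolar) → [n]
/n/ before /g/ (velar) → [ŋ]

[igembi+ntoŋgeʃ]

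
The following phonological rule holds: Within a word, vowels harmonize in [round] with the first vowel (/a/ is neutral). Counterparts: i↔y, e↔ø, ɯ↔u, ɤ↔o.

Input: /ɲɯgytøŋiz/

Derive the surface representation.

[ɲɯgiteŋiz]

/y/ harmonizes with /ɯ/ ([-round]) → [i]
/ø/ harmonizes with /ɯ/ ([-round]) → [e]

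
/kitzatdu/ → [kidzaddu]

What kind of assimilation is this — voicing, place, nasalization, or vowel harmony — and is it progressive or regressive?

voicing assimilation, regressive

/t/→[d] /t/→[d].
Each target copies a feature from the following segment, so the direction is regressive.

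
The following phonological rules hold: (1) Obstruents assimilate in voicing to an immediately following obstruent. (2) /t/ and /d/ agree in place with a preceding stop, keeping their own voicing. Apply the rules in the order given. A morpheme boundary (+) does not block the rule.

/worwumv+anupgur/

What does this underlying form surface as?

[worwumv+anubgur]

Rule 1: /p/ before /g/ (voiced) → [b]
After rule 1: worwumv+anubgur
Rule 2: no segment meets the rule's conditions; no change.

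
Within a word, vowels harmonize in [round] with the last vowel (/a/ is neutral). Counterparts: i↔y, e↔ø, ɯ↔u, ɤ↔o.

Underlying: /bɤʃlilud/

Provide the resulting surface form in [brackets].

/ɤ/ harmonizes with /u/ ([+round]) → [o]
/i/ harmonizes with /u/ ([+round]) → [y]

[boʃlylud]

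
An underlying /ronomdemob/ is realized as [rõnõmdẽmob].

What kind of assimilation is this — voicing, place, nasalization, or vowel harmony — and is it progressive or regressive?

nasalization, regressive

/o/→[õ] /o/→[õ] /e/→[ẽ].
Each target copies a feature from the following segment, so the direction is regressive.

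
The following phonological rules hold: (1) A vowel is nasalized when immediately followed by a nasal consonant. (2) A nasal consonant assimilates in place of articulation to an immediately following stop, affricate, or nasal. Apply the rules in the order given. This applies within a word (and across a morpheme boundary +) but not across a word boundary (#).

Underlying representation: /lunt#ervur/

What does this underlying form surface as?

Rule 1: /u/ before nasal /n/ → [ũ]
After rule 1: lũnt#ervur
Rule 2: no segment meets the rule's conditions; no change.

[lũnt#ervur]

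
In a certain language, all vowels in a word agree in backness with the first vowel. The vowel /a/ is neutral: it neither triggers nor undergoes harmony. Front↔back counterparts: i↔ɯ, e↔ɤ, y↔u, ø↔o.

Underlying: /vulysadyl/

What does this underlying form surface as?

[vulusadul]

/y/ harmonizes with /u/ ([+back]) → [u]
/y/ harmonizes with /u/ ([+back]) → [u]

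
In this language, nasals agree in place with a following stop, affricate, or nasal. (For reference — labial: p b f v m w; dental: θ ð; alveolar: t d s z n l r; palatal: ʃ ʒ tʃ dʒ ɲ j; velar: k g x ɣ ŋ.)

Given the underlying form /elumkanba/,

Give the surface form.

[eluŋkamba]

/m/ before /k/ (velar) → [ŋ]
/n/ before /b/ (labial) → [m]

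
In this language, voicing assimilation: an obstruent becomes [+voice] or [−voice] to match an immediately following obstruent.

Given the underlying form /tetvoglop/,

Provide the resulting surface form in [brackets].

/t/ before /v/ (voiced) → [d]

[tedvoglop]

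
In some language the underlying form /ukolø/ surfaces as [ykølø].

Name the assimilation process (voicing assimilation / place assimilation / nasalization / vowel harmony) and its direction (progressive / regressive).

vowel harmony, regressive

/u/→[y] /o/→[ø].
Vowels agree with the last vowel, so the harmony is regressive.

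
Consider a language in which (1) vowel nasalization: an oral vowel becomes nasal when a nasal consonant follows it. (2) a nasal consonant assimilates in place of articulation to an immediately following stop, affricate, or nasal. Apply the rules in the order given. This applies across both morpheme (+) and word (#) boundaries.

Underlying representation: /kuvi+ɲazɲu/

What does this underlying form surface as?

[kuvĩ+ɲazɲu]

Rule 1: /i/ before nasal /ɲ/ → [ĩ]
After rule 1: kuvĩ+ɲazɲu
Rule 2: no segment meets the rule's conditions; no change.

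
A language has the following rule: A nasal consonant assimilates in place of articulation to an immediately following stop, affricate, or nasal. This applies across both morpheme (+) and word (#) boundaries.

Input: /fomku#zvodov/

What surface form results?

[foŋku#zvodov]

/m/ before /k/ (velar) → [ŋ]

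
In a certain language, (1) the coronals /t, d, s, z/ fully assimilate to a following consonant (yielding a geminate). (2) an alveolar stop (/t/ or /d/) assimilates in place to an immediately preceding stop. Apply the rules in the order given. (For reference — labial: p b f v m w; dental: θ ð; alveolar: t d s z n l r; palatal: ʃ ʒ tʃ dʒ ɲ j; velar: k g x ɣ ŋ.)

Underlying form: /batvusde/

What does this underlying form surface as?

Rule 1: /t/ before /v/ → [v] (total assimilation)
Rule 1: /s/ before /d/ → [d] (total assimilation)
After rule 1: bavvudde
Rule 2: no segment meets the rule's conditions; no change.

[bavvudde]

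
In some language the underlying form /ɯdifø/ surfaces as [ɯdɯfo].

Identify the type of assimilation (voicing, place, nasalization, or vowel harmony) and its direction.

vowel harmony, progressive

/i/→[ɯ] /ø/→[o].
Vowels agree with the first vowel, so the harmony is progressive.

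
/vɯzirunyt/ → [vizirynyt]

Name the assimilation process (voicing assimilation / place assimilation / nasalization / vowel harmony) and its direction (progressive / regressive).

/ɯ/→[i] /u/→[y].
Vowels agree with the last vowel, so the harmony is regressive.

vowel harmony, regressive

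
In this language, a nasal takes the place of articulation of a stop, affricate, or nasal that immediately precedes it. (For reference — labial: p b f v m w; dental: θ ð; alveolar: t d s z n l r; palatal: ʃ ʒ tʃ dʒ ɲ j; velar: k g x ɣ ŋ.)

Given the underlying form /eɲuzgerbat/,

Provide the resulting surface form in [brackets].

[eɲuzgerbat]

no segment meets the rule's conditions; no change.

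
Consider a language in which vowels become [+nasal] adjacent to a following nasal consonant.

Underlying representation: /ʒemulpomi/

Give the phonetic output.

/e/ before nasal /m/ → [ẽ]
/o/ before nasal /m/ → [õ]

[ʒẽmulpõmi]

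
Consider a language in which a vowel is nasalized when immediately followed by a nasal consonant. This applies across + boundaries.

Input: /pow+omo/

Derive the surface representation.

/o/ before nasal /m/ → [õ]

[pow+õmo]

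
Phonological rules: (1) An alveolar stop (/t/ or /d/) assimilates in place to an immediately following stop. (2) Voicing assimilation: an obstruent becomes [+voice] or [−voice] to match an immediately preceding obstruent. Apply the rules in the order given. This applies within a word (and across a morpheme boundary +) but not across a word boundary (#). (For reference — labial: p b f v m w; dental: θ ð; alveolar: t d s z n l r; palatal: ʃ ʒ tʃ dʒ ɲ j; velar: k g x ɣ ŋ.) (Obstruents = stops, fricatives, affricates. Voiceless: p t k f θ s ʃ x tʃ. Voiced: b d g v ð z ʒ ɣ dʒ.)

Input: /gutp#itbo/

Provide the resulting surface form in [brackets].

Rule 1: /t/ before /p/ (labial) → [p]
Rule 1: /t/ before /b/ (labial) → [p]
After rule 1: gupp#ipbo
Rule 2: /b/ after /p/ (voiceless) → [p]

[gupp#ippo]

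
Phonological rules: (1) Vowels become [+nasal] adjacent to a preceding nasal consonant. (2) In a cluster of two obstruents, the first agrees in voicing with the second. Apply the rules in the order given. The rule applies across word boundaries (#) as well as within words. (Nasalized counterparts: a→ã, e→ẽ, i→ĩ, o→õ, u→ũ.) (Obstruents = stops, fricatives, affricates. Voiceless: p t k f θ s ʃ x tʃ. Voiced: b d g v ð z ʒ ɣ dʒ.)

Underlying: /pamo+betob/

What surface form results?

Rule 1: /o/ after nasal /m/ → [õ]
After rule 1: pamõ+betob
Rule 2: no segment meets the rule's conditions; no change.

[pamõ+betob]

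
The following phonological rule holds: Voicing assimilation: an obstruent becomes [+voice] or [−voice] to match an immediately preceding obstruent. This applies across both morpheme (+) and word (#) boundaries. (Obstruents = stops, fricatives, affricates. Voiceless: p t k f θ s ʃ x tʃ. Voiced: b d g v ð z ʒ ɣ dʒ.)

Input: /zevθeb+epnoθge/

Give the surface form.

/θ/ after /v/ (voiced) → [ð]
/g/ after /θ/ (voiceless) → [k]

[zevðeb+epnoθke]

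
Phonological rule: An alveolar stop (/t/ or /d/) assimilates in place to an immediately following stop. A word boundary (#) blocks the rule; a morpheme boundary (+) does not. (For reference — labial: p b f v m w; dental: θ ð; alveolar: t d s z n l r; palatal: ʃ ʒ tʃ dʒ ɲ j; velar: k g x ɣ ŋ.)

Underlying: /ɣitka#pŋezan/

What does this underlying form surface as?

[ɣikka#pŋezan]

/t/ before /k/ (velar) → [k]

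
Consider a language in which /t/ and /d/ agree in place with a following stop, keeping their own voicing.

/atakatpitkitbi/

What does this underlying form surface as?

/t/ before /p/ (labial) → [p]
/t/ before /k/ (velar) → [k]
/t/ before /b/ (labial) → [p]

[atakappikkipbi]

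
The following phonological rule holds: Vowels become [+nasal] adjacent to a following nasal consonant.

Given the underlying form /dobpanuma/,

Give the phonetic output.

/a/ before nasal /n/ → [ã]
/u/ before nasal /m/ → [ũ]

[dobpãnũma]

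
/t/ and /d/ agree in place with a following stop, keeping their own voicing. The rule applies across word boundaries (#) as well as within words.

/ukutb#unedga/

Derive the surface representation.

[ukupb#unegga]

/t/ before /b/ (labial) → [p]
/d/ before /g/ (velar) → [g]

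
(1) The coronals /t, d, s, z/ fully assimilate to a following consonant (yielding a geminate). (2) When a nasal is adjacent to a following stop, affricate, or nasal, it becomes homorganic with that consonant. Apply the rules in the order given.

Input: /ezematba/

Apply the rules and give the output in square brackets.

Rule 1: /t/ before /b/ → [b] (total assimilation)
After rule 1: ezemabba
Rule 2: no segment meets the rule's conditions; no change.

[ezemabba]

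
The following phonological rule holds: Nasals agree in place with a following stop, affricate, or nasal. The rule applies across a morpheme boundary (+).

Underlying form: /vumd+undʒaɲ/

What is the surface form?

[vund+uɲdʒaɲ]

/m/ before /d/ (alveolar) → [n]
/n/ before /dʒ/ (palatal) → [ɲ]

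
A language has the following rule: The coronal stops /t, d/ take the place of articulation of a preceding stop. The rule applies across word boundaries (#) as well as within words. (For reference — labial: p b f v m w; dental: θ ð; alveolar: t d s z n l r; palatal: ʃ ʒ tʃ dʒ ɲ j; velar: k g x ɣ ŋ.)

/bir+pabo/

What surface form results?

[bir+pabo]

no segment meets the rule's conditions; no change.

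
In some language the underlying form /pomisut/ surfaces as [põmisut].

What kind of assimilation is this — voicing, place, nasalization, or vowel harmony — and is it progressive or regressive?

nasalization, regressive

/o/→[õ].
Each target copies a feature from the following segment, so the direction is regressive.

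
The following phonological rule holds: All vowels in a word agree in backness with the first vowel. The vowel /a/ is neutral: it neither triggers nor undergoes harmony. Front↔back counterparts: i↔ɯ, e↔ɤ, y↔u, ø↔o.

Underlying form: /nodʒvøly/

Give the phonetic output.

[nodʒvolu]

/ø/ harmonizes with /o/ ([+back]) → [o]
/y/ harmonizes with /o/ ([+back]) → [u]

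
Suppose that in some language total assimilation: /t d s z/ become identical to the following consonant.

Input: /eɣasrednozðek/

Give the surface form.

/s/ before /r/ → [r] (total assimilation)
/d/ before /n/ → [n] (total assimilation)
/z/ before /ð/ → [ð] (total assimilation)

[eɣarrennoððek]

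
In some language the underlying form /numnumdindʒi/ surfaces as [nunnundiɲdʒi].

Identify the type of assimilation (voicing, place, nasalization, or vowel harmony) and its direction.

/m/→[n] /m/→[n] /n/→[ɲ].
Each target copies a feature from the following segment, so the direction is regressive.

place assimilation, regressive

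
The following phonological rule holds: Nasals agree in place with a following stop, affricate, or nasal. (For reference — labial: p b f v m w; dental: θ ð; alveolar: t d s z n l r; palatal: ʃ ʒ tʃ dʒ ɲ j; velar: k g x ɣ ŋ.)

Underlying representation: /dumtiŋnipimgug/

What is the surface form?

/m/ before /t/ (alveolar) → [n]
/ŋ/ before /n/ (alveolar) → [n]
/m/ before /g/ (velar) → [ŋ]

[duntinnipiŋgug]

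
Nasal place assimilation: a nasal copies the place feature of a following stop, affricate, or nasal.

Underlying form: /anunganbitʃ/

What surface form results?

[anuŋgambitʃ]

/n/ before /g/ (velar) → [ŋ]
/n/ before /b/ (labial) → [m]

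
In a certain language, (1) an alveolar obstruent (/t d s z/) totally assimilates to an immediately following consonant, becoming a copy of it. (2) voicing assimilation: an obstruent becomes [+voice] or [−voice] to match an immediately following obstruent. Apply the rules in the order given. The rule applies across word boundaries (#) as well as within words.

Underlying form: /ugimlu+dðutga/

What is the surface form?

[ugimlu+ððugga]

Rule 1: /d/ before /ð/ → [ð] (total assimilation)
Rule 1: /t/ before /g/ → [g] (total assimilation)
After rule 1: ugimlu+ððugga
Rule 2: no segment meets the rule's conditions; no change.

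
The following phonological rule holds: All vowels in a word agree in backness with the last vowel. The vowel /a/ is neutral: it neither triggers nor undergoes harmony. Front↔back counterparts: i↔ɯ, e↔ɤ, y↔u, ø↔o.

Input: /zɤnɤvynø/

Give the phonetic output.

[zenevynø]

/ɤ/ harmonizes with /ø/ ([-back]) → [e]
/ɤ/ harmonizes with /ø/ ([-back]) → [e]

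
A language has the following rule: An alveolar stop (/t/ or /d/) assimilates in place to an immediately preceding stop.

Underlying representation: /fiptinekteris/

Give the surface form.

[fippinekkeris]

/t/ after /p/ (labial) → [p]
/t/ after /k/ (velar) → [k]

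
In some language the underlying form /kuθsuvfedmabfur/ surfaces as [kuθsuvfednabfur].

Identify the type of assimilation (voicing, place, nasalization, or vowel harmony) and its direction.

/m/→[n].
Each target copies a feature from the preceding segment, so the direction is progressive.

place assimilation, progressive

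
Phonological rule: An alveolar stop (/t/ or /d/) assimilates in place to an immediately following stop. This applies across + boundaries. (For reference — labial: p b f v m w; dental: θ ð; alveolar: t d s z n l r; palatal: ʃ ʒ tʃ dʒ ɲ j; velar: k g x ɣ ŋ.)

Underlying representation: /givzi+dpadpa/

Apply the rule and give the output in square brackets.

[givzi+bpabpa]

/d/ before /p/ (labial) → [b]
/d/ before /p/ (labial) → [b]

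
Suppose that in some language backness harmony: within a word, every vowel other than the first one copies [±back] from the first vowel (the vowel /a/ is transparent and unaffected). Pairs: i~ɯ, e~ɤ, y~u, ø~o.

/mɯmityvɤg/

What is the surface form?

/i/ harmonizes with /ɯ/ ([+back]) → [ɯ]
/y/ harmonizes with /ɯ/ ([+back]) → [u]

[mɯmɯtuvɤg]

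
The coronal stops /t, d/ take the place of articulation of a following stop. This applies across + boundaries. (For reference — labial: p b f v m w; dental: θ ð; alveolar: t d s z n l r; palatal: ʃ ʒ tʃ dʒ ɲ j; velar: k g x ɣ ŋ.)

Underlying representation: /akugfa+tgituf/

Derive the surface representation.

/t/ before /g/ (velar) → [k]

[akugfa+kgituf]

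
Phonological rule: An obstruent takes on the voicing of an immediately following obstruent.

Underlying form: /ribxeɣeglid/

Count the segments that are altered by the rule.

/b/ before /x/ (voiceless) → [p]
1 segment changes.

1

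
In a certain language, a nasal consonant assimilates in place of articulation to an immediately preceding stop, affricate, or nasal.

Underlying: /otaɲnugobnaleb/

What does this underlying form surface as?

/n/ after /ɲ/ (palatal) → [ɲ]
/n/ after /b/ (labial) → [m]

[otaɲɲugobmaleb]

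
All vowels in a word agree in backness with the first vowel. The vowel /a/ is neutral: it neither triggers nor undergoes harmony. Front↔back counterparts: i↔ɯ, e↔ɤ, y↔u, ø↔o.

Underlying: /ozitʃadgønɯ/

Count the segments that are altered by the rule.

2

/i/ harmonizes with /o/ ([+back]) → [ɯ]
/ø/ harmonizes with /o/ ([+back]) → [o]
2 segments change.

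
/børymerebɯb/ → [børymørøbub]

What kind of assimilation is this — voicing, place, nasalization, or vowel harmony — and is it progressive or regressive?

/e/→[ø] /e/→[ø] /ɯ/→[u].
Vowels agree with the first vowel, so the harmony is progressive.

vowel harmony, progressive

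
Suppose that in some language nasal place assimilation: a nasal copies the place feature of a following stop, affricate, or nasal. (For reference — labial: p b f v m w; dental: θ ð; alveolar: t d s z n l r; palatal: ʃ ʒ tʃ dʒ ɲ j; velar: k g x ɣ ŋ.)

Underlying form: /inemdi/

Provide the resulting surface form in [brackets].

[inendi]

/m/ before /d/ (alveolar) → [n]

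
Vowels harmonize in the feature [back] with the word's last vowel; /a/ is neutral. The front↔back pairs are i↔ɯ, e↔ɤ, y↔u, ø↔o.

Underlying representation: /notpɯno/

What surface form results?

[notpɯno]

no segment meets the rule's conditions; no change.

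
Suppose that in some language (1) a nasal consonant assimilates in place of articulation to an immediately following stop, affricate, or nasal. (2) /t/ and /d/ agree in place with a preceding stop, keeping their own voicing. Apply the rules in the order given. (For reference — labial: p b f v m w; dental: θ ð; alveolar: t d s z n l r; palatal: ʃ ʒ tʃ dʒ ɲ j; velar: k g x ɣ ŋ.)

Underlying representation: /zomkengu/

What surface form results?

[zoŋkeŋgu]

Rule 1: /m/ before /k/ (velar) → [ŋ]
Rule 1: /n/ before /g/ (velar) → [ŋ]
After rule 1: zoŋkeŋgu
Rule 2: no segment meets the rule's conditions; no change.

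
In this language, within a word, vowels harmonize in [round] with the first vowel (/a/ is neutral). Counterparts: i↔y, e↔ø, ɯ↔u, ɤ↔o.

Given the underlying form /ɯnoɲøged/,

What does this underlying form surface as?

[ɯnɤɲeged]

/o/ harmonizes with /ɯ/ ([-round]) → [ɤ]
/ø/ harmonizes with /ɯ/ ([-round]) → [e]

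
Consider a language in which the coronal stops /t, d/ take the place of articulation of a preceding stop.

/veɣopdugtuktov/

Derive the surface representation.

/d/ after /p/ (labial) → [b]
/t/ after /g/ (velar) → [k]
/t/ after /k/ (velar) → [k]

[veɣopbugkukkov]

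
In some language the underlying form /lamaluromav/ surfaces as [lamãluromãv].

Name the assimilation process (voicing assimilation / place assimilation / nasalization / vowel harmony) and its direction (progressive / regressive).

/a/→[ã] /a/→[ã].
Each target copies a feature from the preceding segment, so the direction is progressive.

nasalization, progressive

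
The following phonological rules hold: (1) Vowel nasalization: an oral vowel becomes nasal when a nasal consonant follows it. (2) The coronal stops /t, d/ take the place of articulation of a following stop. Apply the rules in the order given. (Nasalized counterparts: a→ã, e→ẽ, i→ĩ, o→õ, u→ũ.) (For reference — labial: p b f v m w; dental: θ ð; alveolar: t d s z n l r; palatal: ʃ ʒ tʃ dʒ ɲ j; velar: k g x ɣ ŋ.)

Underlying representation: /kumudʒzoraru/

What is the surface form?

Rule 1: /u/ before nasal /m/ → [ũ]
After rule 1: kũmudʒzoraru
Rule 2: no segment meets the rule's conditions; no change.

[kũmudʒzoraru]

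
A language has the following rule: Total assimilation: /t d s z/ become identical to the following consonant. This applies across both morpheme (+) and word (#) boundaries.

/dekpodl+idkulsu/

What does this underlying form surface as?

/d/ before /l/ → [l] (total assimilation)
/d/ before /k/ → [k] (total assimilation)

[dekpoll+ikkulsu]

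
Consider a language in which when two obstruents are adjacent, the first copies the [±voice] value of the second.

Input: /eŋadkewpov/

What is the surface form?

[eŋatkewpov]

/d/ before /k/ (voiceless) → [t]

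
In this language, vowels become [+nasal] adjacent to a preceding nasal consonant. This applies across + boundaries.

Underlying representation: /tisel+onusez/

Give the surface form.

[tisel+onũsez]

/u/ after nasal /n/ → [ũ]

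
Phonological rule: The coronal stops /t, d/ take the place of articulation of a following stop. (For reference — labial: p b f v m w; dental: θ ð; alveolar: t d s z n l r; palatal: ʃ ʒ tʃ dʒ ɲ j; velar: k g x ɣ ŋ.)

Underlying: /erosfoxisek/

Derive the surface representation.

[erosfoxisek]

no segment meets the rule's conditions; no change.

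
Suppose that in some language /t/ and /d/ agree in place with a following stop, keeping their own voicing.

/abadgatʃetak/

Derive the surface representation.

[abaggatʃetak]

/d/ before /g/ (velar) → [g]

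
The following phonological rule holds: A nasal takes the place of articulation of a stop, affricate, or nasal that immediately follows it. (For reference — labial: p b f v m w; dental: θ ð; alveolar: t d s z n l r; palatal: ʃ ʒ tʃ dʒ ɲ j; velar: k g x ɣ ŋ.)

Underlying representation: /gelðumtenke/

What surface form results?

[gelðunteŋke]

/m/ before /t/ (alveolar) → [n]
/n/ before /k/ (velar) → [ŋ]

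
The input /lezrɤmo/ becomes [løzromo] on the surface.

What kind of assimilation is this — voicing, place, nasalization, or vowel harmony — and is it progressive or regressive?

/e/→[ø] /ɤ/→[o].
Vowels agree with the last vowel, so the harmony is regressive.

vowel harmony, regressive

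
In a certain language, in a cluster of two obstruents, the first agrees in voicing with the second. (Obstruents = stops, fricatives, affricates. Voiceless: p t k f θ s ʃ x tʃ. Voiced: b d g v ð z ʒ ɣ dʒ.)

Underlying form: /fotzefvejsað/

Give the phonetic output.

/t/ before /z/ (voiced) → [d]
/f/ before /v/ (voiced) → [v]

[fodzevvejsað]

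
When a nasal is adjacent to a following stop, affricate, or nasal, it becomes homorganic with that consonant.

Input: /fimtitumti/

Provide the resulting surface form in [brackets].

/m/ before /t/ (alveolar) → [n]
/m/ before /t/ (alveolar) → [n]

[fintitunti]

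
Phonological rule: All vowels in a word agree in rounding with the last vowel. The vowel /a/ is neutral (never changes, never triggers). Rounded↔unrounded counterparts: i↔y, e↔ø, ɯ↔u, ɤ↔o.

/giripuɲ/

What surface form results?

[gyrypuɲ]

/i/ harmonizes with /u/ ([+round]) → [y]
/i/ harmonizes with /u/ ([+round]) → [y]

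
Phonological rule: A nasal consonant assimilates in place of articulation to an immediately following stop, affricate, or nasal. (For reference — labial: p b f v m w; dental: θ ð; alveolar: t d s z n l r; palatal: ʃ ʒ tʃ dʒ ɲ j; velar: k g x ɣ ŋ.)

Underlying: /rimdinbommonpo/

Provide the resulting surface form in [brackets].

[rindimbommompo]

/m/ before /d/ (alveolar) → [n]
/n/ before /b/ (labial) → [m]
/n/ before /p/ (labial) → [m]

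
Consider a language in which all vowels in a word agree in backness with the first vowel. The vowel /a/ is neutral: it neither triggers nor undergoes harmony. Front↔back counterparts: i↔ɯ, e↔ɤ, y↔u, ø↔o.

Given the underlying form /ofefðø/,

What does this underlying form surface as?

/e/ harmonizes with /o/ ([+back]) → [ɤ]
/ø/ harmonizes with /o/ ([+back]) → [o]

[ofɤfðo]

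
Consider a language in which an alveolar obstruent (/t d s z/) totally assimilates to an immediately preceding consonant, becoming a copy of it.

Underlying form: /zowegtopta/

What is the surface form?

/t/ after /g/ → [g] (total assimilation)
/t/ after /p/ → [p] (total assimilation)

[zoweggoppa]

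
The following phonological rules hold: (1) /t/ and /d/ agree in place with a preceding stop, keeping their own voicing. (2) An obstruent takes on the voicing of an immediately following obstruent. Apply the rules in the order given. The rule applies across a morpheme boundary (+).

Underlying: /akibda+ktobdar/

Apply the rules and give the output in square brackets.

Rule 1: /d/ after /b/ (labial) → [b]
Rule 1: /t/ after /k/ (velar) → [k]
Rule 1: /d/ after /b/ (labial) → [b]
After rule 1: akibba+kkobbar
Rule 2: no segment meets the rule's conditions; no change.

[akibba+kkobbar]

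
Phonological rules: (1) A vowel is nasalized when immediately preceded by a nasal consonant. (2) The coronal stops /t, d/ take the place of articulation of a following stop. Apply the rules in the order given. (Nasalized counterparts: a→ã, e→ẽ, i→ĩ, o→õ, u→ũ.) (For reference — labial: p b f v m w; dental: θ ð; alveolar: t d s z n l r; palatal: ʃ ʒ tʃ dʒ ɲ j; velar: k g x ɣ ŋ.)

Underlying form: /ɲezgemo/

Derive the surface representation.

[ɲẽzgemõ]

Rule 1: /e/ after nasal /ɲ/ → [ẽ]
Rule 1: /o/ after nasal /m/ → [õ]
After rule 1: ɲẽzgemõ
Rule 2: no segment meets the rule's conditions; no change.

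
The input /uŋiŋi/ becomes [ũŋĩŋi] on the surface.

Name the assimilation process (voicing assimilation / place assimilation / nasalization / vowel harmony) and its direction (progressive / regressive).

nasalization, regressive

/u/→[ũ] /i/→[ĩ].
Each target copies a feature from the following segment, so the direction is regressive.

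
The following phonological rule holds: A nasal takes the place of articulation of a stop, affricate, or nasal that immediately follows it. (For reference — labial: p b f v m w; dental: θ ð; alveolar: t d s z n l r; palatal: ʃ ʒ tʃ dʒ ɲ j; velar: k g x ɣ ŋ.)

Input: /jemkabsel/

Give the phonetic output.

/m/ before /k/ (velar) → [ŋ]

[jeŋkabsel]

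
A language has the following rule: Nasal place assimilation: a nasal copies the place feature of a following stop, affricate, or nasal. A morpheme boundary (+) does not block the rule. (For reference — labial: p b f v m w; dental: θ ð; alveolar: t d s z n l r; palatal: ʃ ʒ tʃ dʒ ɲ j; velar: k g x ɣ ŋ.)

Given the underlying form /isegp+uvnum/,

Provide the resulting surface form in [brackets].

[isegp+uvnum]

no segment meets the rule's conditions; no change.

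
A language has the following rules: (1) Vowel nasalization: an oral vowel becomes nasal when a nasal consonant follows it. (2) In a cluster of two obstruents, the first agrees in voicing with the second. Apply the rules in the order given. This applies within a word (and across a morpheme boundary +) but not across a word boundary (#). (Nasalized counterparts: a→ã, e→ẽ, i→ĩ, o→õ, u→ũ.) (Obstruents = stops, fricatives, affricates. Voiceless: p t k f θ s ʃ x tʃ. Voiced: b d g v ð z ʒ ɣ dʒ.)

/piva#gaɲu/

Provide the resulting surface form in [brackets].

[piva#gãɲu]

Rule 1: /a/ before nasal /ɲ/ → [ã]
After rule 1: piva#gãɲu
Rule 2: no segment meets the rule's conditions; no change.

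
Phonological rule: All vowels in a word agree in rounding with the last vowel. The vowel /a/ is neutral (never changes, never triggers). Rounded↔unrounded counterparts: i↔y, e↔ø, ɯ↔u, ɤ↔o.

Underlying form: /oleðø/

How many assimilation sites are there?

/e/ harmonizes with /ø/ ([+round]) → [ø]
1 segment changes.

1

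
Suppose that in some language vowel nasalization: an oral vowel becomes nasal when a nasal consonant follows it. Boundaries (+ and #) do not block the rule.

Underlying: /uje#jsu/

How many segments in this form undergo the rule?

No segment meets the rule's conditions.

0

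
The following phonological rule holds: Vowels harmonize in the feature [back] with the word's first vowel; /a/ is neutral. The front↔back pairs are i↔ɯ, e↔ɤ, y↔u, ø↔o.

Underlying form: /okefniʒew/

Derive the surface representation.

[okɤfnɯʒɤw]

/e/ harmonizes with /o/ ([+back]) → [ɤ]
/i/ harmonizes with /o/ ([+back]) → [ɯ]
/e/ harmonizes with /o/ ([+back]) → [ɤ]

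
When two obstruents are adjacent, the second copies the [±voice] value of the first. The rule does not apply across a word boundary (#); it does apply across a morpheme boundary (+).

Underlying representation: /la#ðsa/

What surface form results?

/s/ after /ð/ (voiced) → [z]

[la#ðza]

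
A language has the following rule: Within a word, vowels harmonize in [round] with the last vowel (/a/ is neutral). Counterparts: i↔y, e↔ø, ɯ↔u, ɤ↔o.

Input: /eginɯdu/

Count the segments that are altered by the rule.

/e/ harmonizes with /u/ ([+round]) → [ø]
/i/ harmonizes with /u/ ([+round]) → [y]
/ɯ/ harmonizes with /u/ ([+round]) → [u]
3 segments change.

3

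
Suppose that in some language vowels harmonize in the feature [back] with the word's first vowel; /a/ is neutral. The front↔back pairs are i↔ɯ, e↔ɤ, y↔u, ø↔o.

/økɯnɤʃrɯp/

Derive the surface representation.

[økineʃrip]

/ɯ/ harmonizes with /ø/ ([-back]) → [i]
/ɤ/ harmonizes with /ø/ ([-back]) → [e]
/ɯ/ harmonizes with /ø/ ([-back]) → [i]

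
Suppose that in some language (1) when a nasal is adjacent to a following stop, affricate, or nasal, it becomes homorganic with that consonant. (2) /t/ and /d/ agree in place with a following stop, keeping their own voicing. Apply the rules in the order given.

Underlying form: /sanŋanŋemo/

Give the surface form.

[saŋŋaŋŋemo]

Rule 1: /n/ before /ŋ/ (velar) → [ŋ]
Rule 1: /n/ before /ŋ/ (velar) → [ŋ]
After rule 1: saŋŋaŋŋemo
Rule 2: no segment meets the rule's conditions; no change.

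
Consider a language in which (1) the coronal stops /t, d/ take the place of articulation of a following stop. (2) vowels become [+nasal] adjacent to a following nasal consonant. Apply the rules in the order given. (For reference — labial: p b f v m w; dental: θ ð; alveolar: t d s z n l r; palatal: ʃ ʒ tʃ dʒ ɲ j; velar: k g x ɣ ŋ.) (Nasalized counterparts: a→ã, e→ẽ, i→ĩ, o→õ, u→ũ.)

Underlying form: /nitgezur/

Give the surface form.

[nikgezur]

Rule 1: /t/ before /g/ (velar) → [k]
After rule 1: nikgezur
Rule 2: no segment meets the rule's conditions; no change.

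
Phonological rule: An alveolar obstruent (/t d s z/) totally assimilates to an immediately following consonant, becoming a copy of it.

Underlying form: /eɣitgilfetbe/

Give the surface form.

/t/ before /g/ → [g] (total assimilation)
/t/ before /b/ → [b] (total assimilation)

[eɣiggilfebbe]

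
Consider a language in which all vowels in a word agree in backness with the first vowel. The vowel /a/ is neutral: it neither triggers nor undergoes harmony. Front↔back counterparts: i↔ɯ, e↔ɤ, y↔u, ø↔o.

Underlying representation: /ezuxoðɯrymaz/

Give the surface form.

/u/ harmonizes with /e/ ([-back]) → [y]
/o/ harmonizes with /e/ ([-back]) → [ø]
/ɯ/ harmonizes with /e/ ([-back]) → [i]

[ezyxøðirymaz]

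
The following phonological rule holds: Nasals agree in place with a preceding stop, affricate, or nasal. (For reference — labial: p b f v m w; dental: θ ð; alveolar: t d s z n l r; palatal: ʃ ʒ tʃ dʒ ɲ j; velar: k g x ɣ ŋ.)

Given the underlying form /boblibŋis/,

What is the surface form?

[boblibmis]

/ŋ/ after /b/ (labial) → [m]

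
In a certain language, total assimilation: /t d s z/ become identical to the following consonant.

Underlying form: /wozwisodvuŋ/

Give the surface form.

/z/ before /w/ → [w] (total assimilation)
/d/ before /v/ → [v] (total assimilation)

[wowwisovvuŋ]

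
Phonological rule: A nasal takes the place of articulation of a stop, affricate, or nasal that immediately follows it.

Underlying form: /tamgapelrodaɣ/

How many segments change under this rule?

/m/ before /g/ (velar) → [ŋ]
1 segment changes.

1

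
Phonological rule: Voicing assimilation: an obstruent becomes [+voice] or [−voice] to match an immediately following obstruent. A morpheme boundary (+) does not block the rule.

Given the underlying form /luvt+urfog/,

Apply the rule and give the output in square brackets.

[luft+urfog]

/v/ before /t/ (voiceless) → [f]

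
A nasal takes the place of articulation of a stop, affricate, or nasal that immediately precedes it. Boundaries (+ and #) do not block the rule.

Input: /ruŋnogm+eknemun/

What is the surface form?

[ruŋŋogŋ+ekŋemun]

/n/ after /ŋ/ (velar) → [ŋ]
/m/ after /g/ (velar) → [ŋ]
/n/ after /k/ (velar) → [ŋ]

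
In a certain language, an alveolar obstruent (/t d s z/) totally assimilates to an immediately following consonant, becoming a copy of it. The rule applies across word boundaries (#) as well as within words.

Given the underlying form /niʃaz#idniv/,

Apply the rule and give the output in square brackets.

[niʃaz#inniv]

/d/ before /n/ → [n] (total assimilation)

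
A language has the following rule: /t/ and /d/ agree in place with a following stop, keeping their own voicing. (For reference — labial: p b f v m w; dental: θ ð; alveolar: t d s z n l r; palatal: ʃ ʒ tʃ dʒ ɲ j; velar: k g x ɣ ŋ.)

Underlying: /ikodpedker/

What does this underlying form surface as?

/d/ before /p/ (labial) → [b]
/d/ before /k/ (velar) → [g]

[ikobpegker]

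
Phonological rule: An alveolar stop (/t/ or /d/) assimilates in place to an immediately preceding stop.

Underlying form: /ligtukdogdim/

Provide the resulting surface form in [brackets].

/t/ after /g/ (velar) → [k]
/d/ after /k/ (velar) → [g]
/d/ after /g/ (velar) → [g]

[ligkukgoggim]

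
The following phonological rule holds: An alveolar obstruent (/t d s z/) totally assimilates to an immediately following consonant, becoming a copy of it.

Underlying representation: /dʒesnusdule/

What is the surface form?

[dʒennuddule]

/s/ before /n/ → [n] (total assimilation)
/s/ before /d/ → [d] (total assimilation)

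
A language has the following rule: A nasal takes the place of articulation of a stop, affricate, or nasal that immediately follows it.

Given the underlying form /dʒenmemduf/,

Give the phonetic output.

[dʒemmenduf]

/n/ before /m/ (labial) → [m]
/m/ before /d/ (alveolar) → [n]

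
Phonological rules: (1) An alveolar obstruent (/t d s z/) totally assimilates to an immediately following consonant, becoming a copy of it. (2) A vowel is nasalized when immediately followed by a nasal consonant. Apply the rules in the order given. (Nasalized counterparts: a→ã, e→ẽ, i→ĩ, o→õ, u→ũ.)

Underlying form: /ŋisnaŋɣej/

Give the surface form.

[ŋĩnnãŋɣej]

Rule 1: /s/ before /n/ → [n] (total assimilation)
After rule 1: ŋinnaŋɣej
Rule 2: /i/ before nasal /n/ → [ĩ]
Rule 2: /a/ before nasal /ŋ/ → [ã]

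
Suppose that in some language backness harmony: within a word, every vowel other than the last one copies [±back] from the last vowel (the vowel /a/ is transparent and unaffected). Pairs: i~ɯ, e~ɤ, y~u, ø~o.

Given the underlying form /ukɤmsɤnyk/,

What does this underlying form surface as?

[ykemsenyk]

/u/ harmonizes with /y/ ([-back]) → [y]
/ɤ/ harmonizes with /y/ ([-back]) → [e]
/ɤ/ harmonizes with /y/ ([-back]) → [e]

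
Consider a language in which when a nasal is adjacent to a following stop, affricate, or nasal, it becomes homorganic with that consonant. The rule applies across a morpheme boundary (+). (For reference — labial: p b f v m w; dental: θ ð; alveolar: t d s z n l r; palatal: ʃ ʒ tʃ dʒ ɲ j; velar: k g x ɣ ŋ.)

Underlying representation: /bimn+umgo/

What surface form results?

/m/ before /n/ (alveolar) → [n]
/m/ before /g/ (velar) → [ŋ]

[binn+uŋgo]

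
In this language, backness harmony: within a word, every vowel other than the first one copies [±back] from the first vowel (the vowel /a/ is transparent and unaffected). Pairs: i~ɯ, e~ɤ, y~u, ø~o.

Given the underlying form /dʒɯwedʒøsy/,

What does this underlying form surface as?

/e/ harmonizes with /ɯ/ ([+back]) → [ɤ]
/ø/ harmonizes with /ɯ/ ([+back]) → [o]
/y/ harmonizes with /ɯ/ ([+back]) → [u]

[dʒɯwɤdʒosu]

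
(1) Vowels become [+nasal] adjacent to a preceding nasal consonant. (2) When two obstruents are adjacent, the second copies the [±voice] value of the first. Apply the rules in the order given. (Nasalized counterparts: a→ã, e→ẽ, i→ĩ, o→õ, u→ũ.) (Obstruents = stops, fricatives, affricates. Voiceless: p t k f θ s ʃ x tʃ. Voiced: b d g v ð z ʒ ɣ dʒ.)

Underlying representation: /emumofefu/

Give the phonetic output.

Rule 1: /u/ after nasal /m/ → [ũ]
Rule 1: /o/ after nasal /m/ → [õ]
After rule 1: emũmõfefu
Rule 2: no segment meets the rule's conditions; no change.

[emũmõfefu]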